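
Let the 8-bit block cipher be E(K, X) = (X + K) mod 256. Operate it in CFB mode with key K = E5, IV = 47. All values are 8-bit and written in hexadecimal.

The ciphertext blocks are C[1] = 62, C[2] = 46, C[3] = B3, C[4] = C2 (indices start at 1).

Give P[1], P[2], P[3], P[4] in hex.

CFB decryption: P_i = C_i ⊕ E(K, C_{i−1}), with C_{0} = IV.
P[1]: E(K, 47) = 2C; 62 ⊕ 2C = 4E.
P[2]: E(K, 62) = 47; 46 ⊕ 47 = 01.
P[3]: E(K, 46) = 2B; B3 ⊕ 2B = 98.
P[4]: E(K, B3) = 98; C2 ⊕ 98 = 5A.

P[1] = 4E, P[2] = 01, P[3] = 98, P[4] = 5A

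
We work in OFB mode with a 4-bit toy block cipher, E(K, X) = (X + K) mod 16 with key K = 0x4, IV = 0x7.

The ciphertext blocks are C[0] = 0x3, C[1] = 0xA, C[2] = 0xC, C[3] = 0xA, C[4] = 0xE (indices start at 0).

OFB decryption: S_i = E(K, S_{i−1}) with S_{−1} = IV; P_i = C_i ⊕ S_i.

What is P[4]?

P[0]: S = E(K, 0x7) = 0xB; 0x3 ⊕ 0xB = 0x8.
P[1]: S = E(K, 0xB) = 0xF; 0xA ⊕ 0xF = 0x5.
P[2]: S = E(K, 0xF) = 0x3; 0xC ⊕ 0x3 = 0xF.
P[3]: S = E(K, 0x3) = 0x7; 0xA ⊕ 0x7 = 0xD.
P[4]: S = E(K, 0x7) = 0xB; 0xE ⊕ 0xB = 0x5.

P[4] = 0x5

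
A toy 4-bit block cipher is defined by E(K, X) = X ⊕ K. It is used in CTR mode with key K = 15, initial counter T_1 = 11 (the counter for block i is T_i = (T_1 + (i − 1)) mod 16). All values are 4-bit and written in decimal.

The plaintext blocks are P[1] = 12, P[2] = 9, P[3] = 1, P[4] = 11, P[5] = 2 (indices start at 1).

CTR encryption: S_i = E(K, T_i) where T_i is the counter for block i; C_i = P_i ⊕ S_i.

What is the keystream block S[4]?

1

C[1]: T = 11, S = E(K, T) = 4; 12 ⊕ 4 = 8.
C[2]: T = 12, S = E(K, T) = 3; 9 ⊕ 3 = 10.
C[3]: T = 13, S = E(K, T) = 2; 1 ⊕ 2 = 3.
C[4]: T = 14, S = E(K, T) = 1; 11 ⊕ 1 = 10.
So S[4] = 1.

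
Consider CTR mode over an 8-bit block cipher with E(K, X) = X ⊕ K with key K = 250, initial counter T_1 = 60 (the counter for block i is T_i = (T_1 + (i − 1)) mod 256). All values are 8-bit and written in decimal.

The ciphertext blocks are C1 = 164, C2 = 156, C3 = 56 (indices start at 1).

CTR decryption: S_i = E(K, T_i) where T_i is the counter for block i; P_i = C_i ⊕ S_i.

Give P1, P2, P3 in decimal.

P1 = 98, P2 = 91, P3 = 252

P1: T = 60, S = E(K, T) = 198; 164 ⊕ 198 = 98.
P2: T = 61, S = E(K, T) = 199; 156 ⊕ 199 = 91.
P3: T = 62, S = E(K, T) = 196; 56 ⊕ 196 = 252.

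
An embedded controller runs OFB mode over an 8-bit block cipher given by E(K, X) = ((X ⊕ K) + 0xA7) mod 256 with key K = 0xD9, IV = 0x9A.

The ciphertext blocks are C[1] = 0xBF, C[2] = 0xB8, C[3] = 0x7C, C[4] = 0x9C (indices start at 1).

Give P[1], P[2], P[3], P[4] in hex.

OFB decryption: S_i = E(K, S_{i−1}) with S_{0} = IV; P_i = C_i ⊕ S_i.
P[1]: S = E(K, 0x9A) = 0xEA; 0xBF ⊕ 0xEA = 0x55.
P[2]: S = E(K, 0xEA) = 0xDA; 0xB8 ⊕ 0xDA = 0x62.
P[3]: S = E(K, 0xDA) = 0xAA; 0x7C ⊕ 0xAA = 0xD6.
P[4]: S = E(K, 0xAA) = 0x1A; 0x9C ⊕ 0x1A = 0x86.

P[1] = 0x55, P[2] = 0x62, P[3] = 0xD6, P[4] = 0x86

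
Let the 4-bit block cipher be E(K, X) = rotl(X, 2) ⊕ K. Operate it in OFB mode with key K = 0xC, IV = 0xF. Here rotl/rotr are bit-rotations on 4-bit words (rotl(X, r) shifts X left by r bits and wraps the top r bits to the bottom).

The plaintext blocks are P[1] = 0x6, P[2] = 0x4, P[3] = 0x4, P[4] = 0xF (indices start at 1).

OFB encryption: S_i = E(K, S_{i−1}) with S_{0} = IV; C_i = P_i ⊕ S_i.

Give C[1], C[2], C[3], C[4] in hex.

C[1] = 0x5, C[2] = 0x4, C[3] = 0x8, C[4] = 0x0

C[1]: S = E(K, 0xF) = 0x3; 0x6 ⊕ 0x3 = 0x5.
C[2]: S = E(K, 0x3) = 0x0; 0x4 ⊕ 0x0 = 0x4.
C[3]: S = E(K, 0x0) = 0xC; 0x4 ⊕ 0xC = 0x8.
C[4]: S = E(K, 0xC) = 0xF; 0xF ⊕ 0xF = 0x0.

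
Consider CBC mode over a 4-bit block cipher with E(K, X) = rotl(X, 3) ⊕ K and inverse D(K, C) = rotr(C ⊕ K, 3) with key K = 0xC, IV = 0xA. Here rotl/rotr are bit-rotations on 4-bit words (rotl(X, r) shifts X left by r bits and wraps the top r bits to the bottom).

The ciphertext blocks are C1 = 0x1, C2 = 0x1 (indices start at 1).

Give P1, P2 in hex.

P1 = 0x1, P2 = 0xA

CBC decryption: P_i = D(K, C_i) ⊕ C_{i−1}, with C_{0} = IV.
P1: D(K, 0x1) = 0xB; 0xB ⊕ 0xA = 0x1.
P2: D(K, 0x1) = 0xB; 0xB ⊕ 0x1 = 0xA.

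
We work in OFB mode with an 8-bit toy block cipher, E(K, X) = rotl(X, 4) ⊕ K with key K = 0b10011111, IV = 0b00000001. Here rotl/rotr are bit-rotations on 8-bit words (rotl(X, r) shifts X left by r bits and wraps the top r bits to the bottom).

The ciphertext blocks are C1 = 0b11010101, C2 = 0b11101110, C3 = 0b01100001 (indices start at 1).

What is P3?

OFB decryption: S_i = E(K, S_{i−1}) with S_{0} = IV; P_i = C_i ⊕ S_i.
P1: S = E(K, 0b00000001) = 0b10001111; 0b11010101 ⊕ 0b10001111 = 0b01011010.
P2: S = E(K, 0b10001111) = 0b01100111; 0b11101110 ⊕ 0b01100111 = 0b10001001.
P3: S = E(K, 0b01100111) = 0b11101001; 0b01100001 ⊕ 0b11101001 = 0b10001000.

P3 = 0b10001000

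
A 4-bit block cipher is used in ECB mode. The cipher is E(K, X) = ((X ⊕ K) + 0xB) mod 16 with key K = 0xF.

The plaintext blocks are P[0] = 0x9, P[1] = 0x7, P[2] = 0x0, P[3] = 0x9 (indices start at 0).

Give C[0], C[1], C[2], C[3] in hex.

C[0] = 0x1, C[1] = 0x3, C[2] = 0xA, C[3] = 0x1

ECB encryption: C_i = E(K, P_i).
C[0]: E(K, 0x9) = 0x1.
C[1]: E(K, 0x7) = 0x3.
C[2]: E(K, 0x0) = 0xA.
C[3]: E(K, 0x9) = 0x1.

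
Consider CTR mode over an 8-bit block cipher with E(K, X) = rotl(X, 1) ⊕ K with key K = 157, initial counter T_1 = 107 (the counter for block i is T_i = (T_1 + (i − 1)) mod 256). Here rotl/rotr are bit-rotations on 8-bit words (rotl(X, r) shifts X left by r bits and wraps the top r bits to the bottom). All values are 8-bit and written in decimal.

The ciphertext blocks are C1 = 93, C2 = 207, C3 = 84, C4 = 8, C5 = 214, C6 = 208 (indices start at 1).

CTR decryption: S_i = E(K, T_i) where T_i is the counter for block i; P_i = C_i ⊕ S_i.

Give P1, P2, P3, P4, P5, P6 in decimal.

P1: T = 107, S = E(K, T) = 75; 93 ⊕ 75 = 22.
P2: T = 108, S = E(K, T) = 69; 207 ⊕ 69 = 138.
P3: T = 109, S = E(K, T) = 71; 84 ⊕ 71 = 19.
P4: T = 110, S = E(K, T) = 65; 8 ⊕ 65 = 73.
P5: T = 111, S = E(K, T) = 67; 214 ⊕ 67 = 149.
P6: T = 112, S = E(K, T) = 125; 208 ⊕ 125 = 173.

P1 = 22, P2 = 138, P3 = 19, P4 = 73, P5 = 149, P6 = 173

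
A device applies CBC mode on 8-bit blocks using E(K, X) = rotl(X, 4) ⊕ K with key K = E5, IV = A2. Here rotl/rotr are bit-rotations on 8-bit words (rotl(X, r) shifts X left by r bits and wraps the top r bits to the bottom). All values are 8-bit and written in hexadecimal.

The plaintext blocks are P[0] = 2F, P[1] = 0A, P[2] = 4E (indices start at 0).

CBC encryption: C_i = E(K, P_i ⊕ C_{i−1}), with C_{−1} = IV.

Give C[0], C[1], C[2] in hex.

C[0] = 3D, C[1] = 96, C[2] = 68

C[0]: P[0] ⊕ A2 = 8D; E(K, 8D) = 3D.
C[1]: P[1] ⊕ 3D = 37; E(K, 37) = 96.
C[2]: P[2] ⊕ 96 = D8; E(K, D8) = 68.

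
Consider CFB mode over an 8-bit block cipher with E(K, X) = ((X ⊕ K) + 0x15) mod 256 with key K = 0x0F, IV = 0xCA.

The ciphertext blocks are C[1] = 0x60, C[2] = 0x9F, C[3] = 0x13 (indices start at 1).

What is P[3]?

CFB decryption: P_i = C_i ⊕ E(K, C_{i−1}), with C_{0} = IV.
P[3]: E(K, 0x9F) = 0xA5; 0x13 ⊕ 0xA5 = 0xB6.

P[3] = 0xB6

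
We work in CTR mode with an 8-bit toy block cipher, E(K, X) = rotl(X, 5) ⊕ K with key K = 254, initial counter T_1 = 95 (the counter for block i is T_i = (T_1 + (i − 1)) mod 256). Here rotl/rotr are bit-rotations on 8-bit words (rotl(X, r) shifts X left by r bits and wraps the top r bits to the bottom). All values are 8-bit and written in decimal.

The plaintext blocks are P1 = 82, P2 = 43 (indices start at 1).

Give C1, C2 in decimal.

C1 = 71, C2 = 217

CTR encryption: S_i = E(K, T_i) where T_i is the counter for block i; C_i = P_i ⊕ S_i.
C1: T = 95, S = E(K, T) = 21; 82 ⊕ 21 = 71.
C2: T = 96, S = E(K, T) = 242; 43 ⊕ 242 = 217.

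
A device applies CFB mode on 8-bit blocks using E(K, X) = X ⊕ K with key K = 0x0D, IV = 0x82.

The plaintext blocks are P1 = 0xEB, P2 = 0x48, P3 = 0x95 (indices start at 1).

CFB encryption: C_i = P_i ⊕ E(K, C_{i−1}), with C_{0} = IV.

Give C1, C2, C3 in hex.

C1 = 0x64, C2 = 0x21, C3 = 0xB9

C1: E(K, 0x82) = 0x8F; 0xEB ⊕ 0x8F = 0x64.
C2: E(K, 0x64) = 0x69; 0x48 ⊕ 0x69 = 0x21.
C3: E(K, 0x21) = 0x2C; 0x95 ⊕ 0x2C = 0xB9.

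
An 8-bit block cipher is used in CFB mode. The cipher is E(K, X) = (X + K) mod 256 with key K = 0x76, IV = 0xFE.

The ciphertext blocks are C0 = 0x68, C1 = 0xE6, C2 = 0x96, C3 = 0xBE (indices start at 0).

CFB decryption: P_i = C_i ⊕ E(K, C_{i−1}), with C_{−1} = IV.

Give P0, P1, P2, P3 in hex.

P0 = 0x1C, P1 = 0x38, P2 = 0xCA, P3 = 0xB2

P0: E(K, 0xFE) = 0x74; 0x68 ⊕ 0x74 = 0x1C.
P1: E(K, 0x68) = 0xDE; 0xE6 ⊕ 0xDE = 0x38.
P2: E(K, 0xE6) = 0x5C; 0x96 ⊕ 0x5C = 0xCA.
P3: E(K, 0x96) = 0x0C; 0xBE ⊕ 0x0C = 0xB2.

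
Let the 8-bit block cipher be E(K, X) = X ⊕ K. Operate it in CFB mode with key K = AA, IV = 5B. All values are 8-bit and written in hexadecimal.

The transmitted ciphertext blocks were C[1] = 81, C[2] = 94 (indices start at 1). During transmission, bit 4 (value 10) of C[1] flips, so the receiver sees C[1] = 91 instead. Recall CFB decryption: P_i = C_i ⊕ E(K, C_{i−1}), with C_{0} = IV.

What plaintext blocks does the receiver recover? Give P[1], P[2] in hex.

P[1] = 60, P[2] = AF

Only C[1] changed, to 91. In CFB, a change in C_i flips the same bit in P_i and garbles P_{i+1}. Decrypting the received ciphertext:
P[1]: E(K, 5B) = F1; 91 ⊕ F1 = 60.
P[2]: E(K, 91) = 3B; 94 ⊕ 3B = AF.
Blocks that differ from the original plaintext: P[1], P[2].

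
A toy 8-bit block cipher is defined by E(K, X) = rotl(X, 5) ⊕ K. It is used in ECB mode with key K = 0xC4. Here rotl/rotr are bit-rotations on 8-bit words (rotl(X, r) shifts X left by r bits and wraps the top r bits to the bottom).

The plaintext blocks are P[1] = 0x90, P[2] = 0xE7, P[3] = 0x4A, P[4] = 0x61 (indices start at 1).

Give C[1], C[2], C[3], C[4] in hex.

C[1] = 0xD6, C[2] = 0x38, C[3] = 0x8D, C[4] = 0xE8

ECB encryption: C_i = E(K, P_i).
C[1]: E(K, 0x90) = 0xD6.
C[2]: E(K, 0xE7) = 0x38.
C[3]: E(K, 0x4A) = 0x8D.
C[4]: E(K, 0x61) = 0xE8.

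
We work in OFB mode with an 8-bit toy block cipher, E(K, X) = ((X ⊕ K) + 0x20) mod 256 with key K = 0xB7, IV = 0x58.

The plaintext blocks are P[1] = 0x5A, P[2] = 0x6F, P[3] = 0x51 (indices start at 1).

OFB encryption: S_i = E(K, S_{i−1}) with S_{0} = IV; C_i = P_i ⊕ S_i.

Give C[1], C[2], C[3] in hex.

C[1]: S = E(K, 0x58) = 0x0F; 0x5A ⊕ 0x0F = 0x55.
C[2]: S = E(K, 0x0F) = 0xD8; 0x6F ⊕ 0xD8 = 0xB7.
C[3]: S = E(K, 0xD8) = 0x8F; 0x51 ⊕ 0x8F = 0xDE.

C[1] = 0x55, C[2] = 0xB7, C[3] = 0xDE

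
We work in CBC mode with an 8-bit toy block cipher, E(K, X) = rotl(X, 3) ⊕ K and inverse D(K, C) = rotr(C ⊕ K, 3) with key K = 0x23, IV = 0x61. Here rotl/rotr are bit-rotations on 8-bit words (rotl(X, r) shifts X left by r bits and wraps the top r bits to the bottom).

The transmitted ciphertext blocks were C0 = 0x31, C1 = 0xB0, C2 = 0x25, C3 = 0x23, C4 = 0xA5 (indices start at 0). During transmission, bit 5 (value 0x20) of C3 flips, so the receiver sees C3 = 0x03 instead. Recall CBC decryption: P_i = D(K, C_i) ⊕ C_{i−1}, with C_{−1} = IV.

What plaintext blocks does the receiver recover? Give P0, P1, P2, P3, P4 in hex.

P0 = 0x23, P1 = 0x43, P2 = 0x70, P3 = 0x21, P4 = 0xD3

Only C3 changed, to 0x03. In CBC, a change in C_i garbles P_i and flips the same bit in P_{i+1}. Decrypting the received ciphertext:
P0: D(K, 0x31) = 0x42; 0x42 ⊕ 0x61 = 0x23.
P1: D(K, 0xB0) = 0x72; 0x72 ⊕ 0x31 = 0x43.
P2: D(K, 0x25) = 0xC0; 0xC0 ⊕ 0xB0 = 0x70.
P3: D(K, 0x03) = 0x04; 0x04 ⊕ 0x25 = 0x21.
P4: D(K, 0xA5) = 0xD0; 0xD0 ⊕ 0x03 = 0xD3.
Blocks that differ from the original plaintext: P3, P4.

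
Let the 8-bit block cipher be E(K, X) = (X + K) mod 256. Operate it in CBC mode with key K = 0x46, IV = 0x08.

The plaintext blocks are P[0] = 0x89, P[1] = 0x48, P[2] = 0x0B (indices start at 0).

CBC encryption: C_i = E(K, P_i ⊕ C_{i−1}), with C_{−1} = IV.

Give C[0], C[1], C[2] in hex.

C[0]: P[0] ⊕ 0x08 = 0x81; E(K, 0x81) = 0xC7.
C[1]: P[1] ⊕ 0xC7 = 0x8F; E(K, 0x8F) = 0xD5.
C[2]: P[2] ⊕ 0xD5 = 0xDE; E(K, 0xDE) = 0x24.

C[0] = 0xC7, C[1] = 0xD5, C[2] = 0x24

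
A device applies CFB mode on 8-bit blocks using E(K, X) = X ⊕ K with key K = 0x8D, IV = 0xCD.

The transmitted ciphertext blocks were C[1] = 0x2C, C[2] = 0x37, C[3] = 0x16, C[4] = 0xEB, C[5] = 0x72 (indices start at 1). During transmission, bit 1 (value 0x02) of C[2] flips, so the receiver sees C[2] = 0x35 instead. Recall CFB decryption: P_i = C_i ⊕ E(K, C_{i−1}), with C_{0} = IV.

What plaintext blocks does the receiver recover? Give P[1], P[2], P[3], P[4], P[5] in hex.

Only C[2] changed, to 0x35. In CFB, a change in C_i flips the same bit in P_i and garbles P_{i+1}. Decrypting the received ciphertext:
P[1]: E(K, 0xCD) = 0x40; 0x2C ⊕ 0x40 = 0x6C.
P[2]: E(K, 0x2C) = 0xA1; 0x35 ⊕ 0xA1 = 0x94.
P[3]: E(K, 0x35) = 0xB8; 0x16 ⊕ 0xB8 = 0xAE.
P[4]: E(K, 0x16) = 0x9B; 0xEB ⊕ 0x9B = 0x70.
P[5]: E(K, 0xEB) = 0x66; 0x72 ⊕ 0x66 = 0x14.
Blocks that differ from the original plaintext: P[2], P[3].

P[1] = 0x6C, P[2] = 0x94, P[3] = 0xAE, P[4] = 0x70, P[5] = 0x14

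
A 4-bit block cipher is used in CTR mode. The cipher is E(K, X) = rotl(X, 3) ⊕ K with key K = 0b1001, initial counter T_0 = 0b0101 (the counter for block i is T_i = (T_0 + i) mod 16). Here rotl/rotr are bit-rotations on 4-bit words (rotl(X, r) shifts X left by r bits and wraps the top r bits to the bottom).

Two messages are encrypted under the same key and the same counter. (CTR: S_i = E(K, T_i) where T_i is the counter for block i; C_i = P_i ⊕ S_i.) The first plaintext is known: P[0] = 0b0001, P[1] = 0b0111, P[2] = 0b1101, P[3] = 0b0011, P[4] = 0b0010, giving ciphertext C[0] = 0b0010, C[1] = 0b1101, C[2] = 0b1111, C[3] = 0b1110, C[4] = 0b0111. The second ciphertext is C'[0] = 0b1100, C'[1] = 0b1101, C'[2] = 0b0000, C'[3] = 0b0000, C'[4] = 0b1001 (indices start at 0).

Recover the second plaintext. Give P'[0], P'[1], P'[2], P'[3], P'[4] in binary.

P'[0] = 0b1111, P'[1] = 0b0111, P'[2] = 0b0010, P'[3] = 0b1101, P'[4] = 0b1100

In CTR with a reused counter, both messages share the same keystream S_i, so C_i ⊕ C'_i = P_i ⊕ P'_i and thus P'_i = P_i ⊕ C_i ⊕ C'_i.
P'[0]: 0b0001 ⊕ 0b0010 ⊕ 0b1100 = 0b1111.
P'[1]: 0b0111 ⊕ 0b1101 ⊕ 0b1101 = 0b0111.
P'[2]: 0b1101 ⊕ 0b1111 ⊕ 0b0000 = 0b0010.
P'[3]: 0b0011 ⊕ 0b1110 ⊕ 0b0000 = 0b1101.
P'[4]: 0b0010 ⊕ 0b0111 ⊕ 0b1001 = 0b1100.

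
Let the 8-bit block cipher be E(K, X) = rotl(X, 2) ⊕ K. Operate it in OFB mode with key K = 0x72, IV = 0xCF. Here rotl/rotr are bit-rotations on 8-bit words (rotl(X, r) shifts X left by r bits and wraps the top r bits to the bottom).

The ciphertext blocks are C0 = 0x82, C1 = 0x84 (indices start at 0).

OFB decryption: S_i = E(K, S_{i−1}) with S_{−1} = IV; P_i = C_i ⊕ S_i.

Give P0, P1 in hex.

P0 = 0xCF, P1 = 0xC3

P0: S = E(K, 0xCF) = 0x4D; 0x82 ⊕ 0x4D = 0xCF.
P1: S = E(K, 0x4D) = 0x47; 0x84 ⊕ 0x47 = 0xC3.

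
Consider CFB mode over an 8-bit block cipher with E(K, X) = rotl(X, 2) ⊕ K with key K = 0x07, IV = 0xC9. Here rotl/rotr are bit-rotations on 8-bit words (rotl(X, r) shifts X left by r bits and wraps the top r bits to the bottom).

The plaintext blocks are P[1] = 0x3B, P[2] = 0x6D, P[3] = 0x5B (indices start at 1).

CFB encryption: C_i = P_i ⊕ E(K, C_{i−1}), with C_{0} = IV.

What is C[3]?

C[1]: E(K, 0xC9) = 0x20; 0x3B ⊕ 0x20 = 0x1B.
C[2]: E(K, 0x1B) = 0x6B; 0x6D ⊕ 0x6B = 0x06.
C[3]: E(K, 0x06) = 0x1F; 0x5B ⊕ 0x1F = 0x44.

C[3] = 0x44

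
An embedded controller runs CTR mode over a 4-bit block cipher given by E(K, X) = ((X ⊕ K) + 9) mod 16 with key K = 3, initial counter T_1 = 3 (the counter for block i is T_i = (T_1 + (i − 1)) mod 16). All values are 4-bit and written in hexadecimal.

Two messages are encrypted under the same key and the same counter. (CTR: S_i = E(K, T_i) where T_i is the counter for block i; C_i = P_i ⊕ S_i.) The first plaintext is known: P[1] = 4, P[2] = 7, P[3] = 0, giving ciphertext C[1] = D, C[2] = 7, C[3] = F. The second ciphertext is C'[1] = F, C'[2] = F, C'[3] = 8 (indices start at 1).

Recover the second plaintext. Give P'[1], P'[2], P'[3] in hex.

In CTR with a reused counter, both messages share the same keystream S_i, so C_i ⊕ C'_i = P_i ⊕ P'_i and thus P'_i = P_i ⊕ C_i ⊕ C'_i.
P'[1]: 4 ⊕ D ⊕ F = 6.
P'[2]: 7 ⊕ 7 ⊕ F = F.
P'[3]: 0 ⊕ F ⊕ 8 = 7.

P'[1] = 6, P'[2] = F, P'[3] = 7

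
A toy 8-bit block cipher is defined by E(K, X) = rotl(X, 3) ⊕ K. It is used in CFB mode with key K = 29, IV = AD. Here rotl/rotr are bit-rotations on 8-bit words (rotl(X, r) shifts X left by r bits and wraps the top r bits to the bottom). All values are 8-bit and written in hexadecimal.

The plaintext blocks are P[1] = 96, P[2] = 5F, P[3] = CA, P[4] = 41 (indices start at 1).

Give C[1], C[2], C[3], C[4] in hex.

C[1] = D2, C[2] = E0, C[3] = E4, C[4] = 4F

CFB encryption: C_i = P_i ⊕ E(K, C_{i−1}), with C_{0} = IV.
C[1]: E(K, AD) = 44; 96 ⊕ 44 = D2.
C[2]: E(K, D2) = BF; 5F ⊕ BF = E0.
C[3]: E(K, E0) = 2E; CA ⊕ 2E = E4.
C[4]: E(K, E4) = 0E; 41 ⊕ 0E = 4F.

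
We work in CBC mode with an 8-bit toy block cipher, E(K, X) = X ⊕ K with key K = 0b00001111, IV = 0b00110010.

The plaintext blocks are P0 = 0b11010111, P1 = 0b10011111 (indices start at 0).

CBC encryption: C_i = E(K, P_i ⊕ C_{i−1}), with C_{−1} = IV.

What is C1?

C0: P0 ⊕ 0b00110010 = 0b11100101; E(K, 0b11100101) = 0b11101010.
C1: P1 ⊕ 0b11101010 = 0b01110101; E(K, 0b01110101) = 0b01111010.

C1 = 0b01111010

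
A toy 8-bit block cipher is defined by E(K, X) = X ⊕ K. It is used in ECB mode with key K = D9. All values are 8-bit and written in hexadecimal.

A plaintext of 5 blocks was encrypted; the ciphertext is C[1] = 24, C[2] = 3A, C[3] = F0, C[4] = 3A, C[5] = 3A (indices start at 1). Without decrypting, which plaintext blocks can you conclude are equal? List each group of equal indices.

ECB encrypts each block independently with the same key, so equal ciphertext blocks imply equal plaintext blocks.
C[2] = C[4] = C[5] = 3A, so P[2] = P[4] = P[5].

P[2] = P[4] = P[5]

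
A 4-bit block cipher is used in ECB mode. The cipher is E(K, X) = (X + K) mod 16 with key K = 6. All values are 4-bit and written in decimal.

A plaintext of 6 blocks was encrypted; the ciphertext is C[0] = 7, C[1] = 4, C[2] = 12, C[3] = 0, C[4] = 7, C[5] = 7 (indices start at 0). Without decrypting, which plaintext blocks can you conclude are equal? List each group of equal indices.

P[0] = P[4] = P[5]

ECB encrypts each block independently with the same key, so equal ciphertext blocks imply equal plaintext blocks.
C[0] = C[4] = C[5] = 7, so P[0] = P[4] = P[5].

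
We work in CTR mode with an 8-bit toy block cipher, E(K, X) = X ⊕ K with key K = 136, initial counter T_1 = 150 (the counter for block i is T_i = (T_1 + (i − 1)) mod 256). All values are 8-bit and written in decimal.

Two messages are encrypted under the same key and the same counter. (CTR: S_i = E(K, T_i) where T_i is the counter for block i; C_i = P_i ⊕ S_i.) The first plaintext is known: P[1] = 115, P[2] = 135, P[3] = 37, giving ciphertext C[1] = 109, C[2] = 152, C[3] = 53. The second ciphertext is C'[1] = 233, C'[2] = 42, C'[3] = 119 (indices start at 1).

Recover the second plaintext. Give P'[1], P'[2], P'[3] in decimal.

P'[1] = 247, P'[2] = 53, P'[3] = 103

In CTR with a reused counter, both messages share the same keystream S_i, so C_i ⊕ C'_i = P_i ⊕ P'_i and thus P'_i = P_i ⊕ C_i ⊕ C'_i.
P'[1]: 115 ⊕ 109 ⊕ 233 = 247.
P'[2]: 135 ⊕ 152 ⊕ 42 = 53.
P'[3]: 37 ⊕ 53 ⊕ 119 = 103.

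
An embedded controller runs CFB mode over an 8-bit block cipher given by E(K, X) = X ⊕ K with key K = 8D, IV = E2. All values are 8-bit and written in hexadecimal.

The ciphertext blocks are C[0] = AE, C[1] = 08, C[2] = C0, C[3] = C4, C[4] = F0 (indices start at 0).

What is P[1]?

CFB decryption: P_i = C_i ⊕ E(K, C_{i−1}), with C_{−1} = IV.
P[1]: E(K, AE) = 23; 08 ⊕ 23 = 2B.

P[1] = 2B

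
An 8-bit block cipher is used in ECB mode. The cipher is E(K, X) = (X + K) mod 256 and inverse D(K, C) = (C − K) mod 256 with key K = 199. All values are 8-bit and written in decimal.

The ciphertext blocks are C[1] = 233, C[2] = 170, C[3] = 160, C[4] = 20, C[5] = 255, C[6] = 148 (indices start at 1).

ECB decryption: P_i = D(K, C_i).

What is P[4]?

P[4]: D(K, 20) = 77.

P[4] = 77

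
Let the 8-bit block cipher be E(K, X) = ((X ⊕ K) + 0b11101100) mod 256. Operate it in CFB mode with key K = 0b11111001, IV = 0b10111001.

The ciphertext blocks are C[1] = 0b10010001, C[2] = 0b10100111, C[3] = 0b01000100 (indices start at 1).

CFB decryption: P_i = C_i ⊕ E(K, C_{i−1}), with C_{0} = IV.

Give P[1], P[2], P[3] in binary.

P[1]: E(K, 0b10111001) = 0b00101100; 0b10010001 ⊕ 0b00101100 = 0b10111101.
P[2]: E(K, 0b10010001) = 0b01010100; 0b10100111 ⊕ 0b01010100 = 0b11110011.
P[3]: E(K, 0b10100111) = 0b01001010; 0b01000100 ⊕ 0b01001010 = 0b00001110.

P[1] = 0b10111101, P[2] = 0b11110011, P[3] = 0b00001110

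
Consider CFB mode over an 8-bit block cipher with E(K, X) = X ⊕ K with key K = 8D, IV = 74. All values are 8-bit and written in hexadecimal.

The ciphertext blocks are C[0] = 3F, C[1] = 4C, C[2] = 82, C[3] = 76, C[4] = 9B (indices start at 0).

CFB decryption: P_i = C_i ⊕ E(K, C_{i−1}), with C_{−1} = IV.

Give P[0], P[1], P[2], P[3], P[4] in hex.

P[0] = C6, P[1] = FE, P[2] = 43, P[3] = 79, P[4] = 60

P[0]: E(K, 74) = F9; 3F ⊕ F9 = C6.
P[1]: E(K, 3F) = B2; 4C ⊕ B2 = FE.
P[2]: E(K, 4C) = C1; 82 ⊕ C1 = 43.
P[3]: E(K, 82) = 0F; 76 ⊕ 0F = 79.
P[4]: E(K, 76) = FB; 9B ⊕ FB = 60.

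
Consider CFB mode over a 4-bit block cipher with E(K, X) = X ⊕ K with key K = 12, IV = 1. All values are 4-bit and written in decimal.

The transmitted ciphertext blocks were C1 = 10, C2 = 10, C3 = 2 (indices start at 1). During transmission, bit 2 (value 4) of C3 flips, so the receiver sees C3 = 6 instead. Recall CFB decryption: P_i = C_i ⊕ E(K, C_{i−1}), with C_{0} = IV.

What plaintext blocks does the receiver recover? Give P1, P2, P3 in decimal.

P1 = 7, P2 = 12, P3 = 0

Only C3 changed, to 6. In CFB, a change in C_i flips the same bit in P_i and garbles P_{i+1}. Decrypting the received ciphertext:
P1: E(K, 1) = 13; 10 ⊕ 13 = 7.
P2: E(K, 10) = 6; 10 ⊕ 6 = 12.
P3: E(K, 10) = 6; 6 ⊕ 6 = 0.
Blocks that differ from the original plaintext: P3.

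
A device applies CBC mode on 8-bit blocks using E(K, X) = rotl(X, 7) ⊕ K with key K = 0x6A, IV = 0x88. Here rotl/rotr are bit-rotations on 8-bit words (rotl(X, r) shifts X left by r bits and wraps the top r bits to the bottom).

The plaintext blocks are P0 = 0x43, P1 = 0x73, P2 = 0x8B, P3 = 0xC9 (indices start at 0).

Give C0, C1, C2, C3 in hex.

C0 = 0x8F, C1 = 0x14, C2 = 0xA5, C3 = 0x5C

CBC encryption: C_i = E(K, P_i ⊕ C_{i−1}), with C_{−1} = IV.
C0: P0 ⊕ 0x88 = 0xCB; E(K, 0xCB) = 0x8F.
C1: P1 ⊕ 0x8F = 0xFC; E(K, 0xFC) = 0x14.
C2: P2 ⊕ 0x14 = 0x9F; E(K, 0x9F) = 0xA5.
C3: P3 ⊕ 0xA5 = 0x6C; E(K, 0x6C) = 0x5C.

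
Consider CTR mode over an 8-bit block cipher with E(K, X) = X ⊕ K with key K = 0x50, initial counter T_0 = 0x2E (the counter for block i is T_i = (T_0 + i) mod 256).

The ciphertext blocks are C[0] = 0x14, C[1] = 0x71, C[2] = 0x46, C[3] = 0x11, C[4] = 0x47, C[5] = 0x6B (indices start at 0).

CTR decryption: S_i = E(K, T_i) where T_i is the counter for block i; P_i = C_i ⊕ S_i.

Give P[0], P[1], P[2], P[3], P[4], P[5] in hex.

P[0] = 0x6A, P[1] = 0x0E, P[2] = 0x26, P[3] = 0x70, P[4] = 0x25, P[5] = 0x08

P[0]: T = 0x2E, S = E(K, T) = 0x7E; 0x14 ⊕ 0x7E = 0x6A.
P[1]: T = 0x2F, S = E(K, T) = 0x7F; 0x71 ⊕ 0x7F = 0x0E.
P[2]: T = 0x30, S = E(K, T) = 0x60; 0x46 ⊕ 0x60 = 0x26.
P[3]: T = 0x31, S = E(K, T) = 0x61; 0x11 ⊕ 0x61 = 0x70.
P[4]: T = 0x32, S = E(K, T) = 0x62; 0x47 ⊕ 0x62 = 0x25.
P[5]: T = 0x33, S = E(K, T) = 0x63; 0x6B ⊕ 0x63 = 0x08.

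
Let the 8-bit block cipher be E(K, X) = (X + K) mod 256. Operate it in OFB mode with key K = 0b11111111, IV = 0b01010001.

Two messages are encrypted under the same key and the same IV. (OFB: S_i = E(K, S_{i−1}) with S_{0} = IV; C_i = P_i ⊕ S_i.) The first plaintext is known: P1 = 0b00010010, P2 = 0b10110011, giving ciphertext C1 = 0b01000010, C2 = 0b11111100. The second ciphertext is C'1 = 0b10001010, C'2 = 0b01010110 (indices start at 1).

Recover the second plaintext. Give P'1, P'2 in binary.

P'1 = 0b11011010, P'2 = 0b00011001

In OFB with a reused IV, both messages share the same keystream S_i, so C_i ⊕ C'_i = P_i ⊕ P'_i and thus P'_i = P_i ⊕ C_i ⊕ C'_i.
P'1: 0b00010010 ⊕ 0b01000010 ⊕ 0b10001010 = 0b11011010.
P'2: 0b10110011 ⊕ 0b11111100 ⊕ 0b01010110 = 0b00011001.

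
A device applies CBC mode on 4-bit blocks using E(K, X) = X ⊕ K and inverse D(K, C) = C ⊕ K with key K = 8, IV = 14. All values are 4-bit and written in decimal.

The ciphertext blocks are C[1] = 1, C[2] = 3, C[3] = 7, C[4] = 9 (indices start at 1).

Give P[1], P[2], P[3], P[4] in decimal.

CBC decryption: P_i = D(K, C_i) ⊕ C_{i−1}, with C_{0} = IV.
P[1]: D(K, 1) = 9; 9 ⊕ 14 = 7.
P[2]: D(K, 3) = 11; 11 ⊕ 1 = 10.
P[3]: D(K, 7) = 15; 15 ⊕ 3 = 12.
P[4]: D(K, 9) = 1; 1 ⊕ 7 = 6.

P[1] = 7, P[2] = 10, P[3] = 12, P[4] = 6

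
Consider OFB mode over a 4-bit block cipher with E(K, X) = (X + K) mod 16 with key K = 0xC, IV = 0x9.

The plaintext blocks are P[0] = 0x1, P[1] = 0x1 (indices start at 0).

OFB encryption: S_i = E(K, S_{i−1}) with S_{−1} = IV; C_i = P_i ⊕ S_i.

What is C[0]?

C[0]: S = E(K, 0x9) = 0x5; 0x1 ⊕ 0x5 = 0x4.

C[0] = 0x4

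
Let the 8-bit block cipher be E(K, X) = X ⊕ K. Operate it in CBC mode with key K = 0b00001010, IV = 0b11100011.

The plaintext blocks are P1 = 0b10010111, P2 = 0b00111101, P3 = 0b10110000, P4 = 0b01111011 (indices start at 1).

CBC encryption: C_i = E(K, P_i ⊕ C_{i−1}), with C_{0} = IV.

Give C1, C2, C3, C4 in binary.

C1 = 0b01111110, C2 = 0b01001001, C3 = 0b11110011, C4 = 0b10000010

C1: P1 ⊕ 0b11100011 = 0b01110100; E(K, 0b01110100) = 0b01111110.
C2: P2 ⊕ 0b01111110 = 0b01000011; E(K, 0b01000011) = 0b01001001.
C3: P3 ⊕ 0b01001001 = 0b11111001; E(K, 0b11111001) = 0b11110011.
C4: P4 ⊕ 0b11110011 = 0b10001000; E(K, 0b10001000) = 0b10000010.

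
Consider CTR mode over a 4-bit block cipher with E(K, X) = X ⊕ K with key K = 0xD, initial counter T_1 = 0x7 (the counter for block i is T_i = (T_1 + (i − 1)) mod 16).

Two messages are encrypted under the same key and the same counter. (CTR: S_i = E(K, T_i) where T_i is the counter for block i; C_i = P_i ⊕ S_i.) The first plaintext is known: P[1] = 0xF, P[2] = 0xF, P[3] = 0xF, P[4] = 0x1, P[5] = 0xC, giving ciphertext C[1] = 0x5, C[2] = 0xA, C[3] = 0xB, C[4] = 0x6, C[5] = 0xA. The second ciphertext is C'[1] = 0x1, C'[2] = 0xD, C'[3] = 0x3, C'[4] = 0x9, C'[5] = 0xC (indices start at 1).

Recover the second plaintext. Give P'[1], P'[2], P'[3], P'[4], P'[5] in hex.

P'[1] = 0xB, P'[2] = 0x8, P'[3] = 0x7, P'[4] = 0xE, P'[5] = 0xA

In CTR with a reused counter, both messages share the same keystream S_i, so C_i ⊕ C'_i = P_i ⊕ P'_i and thus P'_i = P_i ⊕ C_i ⊕ C'_i.
P'[1]: 0xF ⊕ 0x5 ⊕ 0x1 = 0xB.
P'[2]: 0xF ⊕ 0xA ⊕ 0xD = 0x8.
P'[3]: 0xF ⊕ 0xB ⊕ 0x3 = 0x7.
P'[4]: 0x1 ⊕ 0x6 ⊕ 0x9 = 0xE.
P'[5]: 0xC ⊕ 0xA ⊕ 0xC = 0xA.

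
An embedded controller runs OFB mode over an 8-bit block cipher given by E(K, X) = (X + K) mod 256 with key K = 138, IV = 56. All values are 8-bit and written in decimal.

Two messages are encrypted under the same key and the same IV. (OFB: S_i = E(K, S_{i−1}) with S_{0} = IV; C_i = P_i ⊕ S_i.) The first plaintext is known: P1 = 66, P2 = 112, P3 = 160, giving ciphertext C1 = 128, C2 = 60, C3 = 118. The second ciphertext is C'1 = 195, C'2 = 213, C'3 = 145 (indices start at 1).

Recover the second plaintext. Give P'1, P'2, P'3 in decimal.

In OFB with a reused IV, both messages share the same keystream S_i, so C_i ⊕ C'_i = P_i ⊕ P'_i and thus P'_i = P_i ⊕ C_i ⊕ C'_i.
P'1: 66 ⊕ 128 ⊕ 195 = 1.
P'2: 112 ⊕ 60 ⊕ 213 = 153.
P'3: 160 ⊕ 118 ⊕ 145 = 71.

P'1 = 1, P'2 = 153, P'3 = 71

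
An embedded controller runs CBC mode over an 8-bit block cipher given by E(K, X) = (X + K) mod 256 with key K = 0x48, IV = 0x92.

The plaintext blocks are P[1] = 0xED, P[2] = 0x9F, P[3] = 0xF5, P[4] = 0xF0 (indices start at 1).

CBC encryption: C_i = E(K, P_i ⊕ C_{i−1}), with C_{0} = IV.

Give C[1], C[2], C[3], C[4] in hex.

C[1]: P[1] ⊕ 0x92 = 0x7F; E(K, 0x7F) = 0xC7.
C[2]: P[2] ⊕ 0xC7 = 0x58; E(K, 0x58) = 0xA0.
C[3]: P[3] ⊕ 0xA0 = 0x55; E(K, 0x55) = 0x9D.
C[4]: P[4] ⊕ 0x9D = 0x6D; E(K, 0x6D) = 0xB5.

C[1] = 0xC7, C[2] = 0xA0, C[3] = 0x9D, C[4] = 0xB5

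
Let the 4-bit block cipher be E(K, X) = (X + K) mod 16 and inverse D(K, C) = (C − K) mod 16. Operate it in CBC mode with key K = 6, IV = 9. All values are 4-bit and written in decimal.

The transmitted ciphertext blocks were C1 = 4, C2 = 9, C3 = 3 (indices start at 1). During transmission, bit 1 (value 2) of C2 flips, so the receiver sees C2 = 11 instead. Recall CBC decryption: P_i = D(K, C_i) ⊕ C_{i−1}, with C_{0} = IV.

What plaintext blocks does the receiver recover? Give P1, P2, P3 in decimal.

Only C2 changed, to 11. In CBC, a change in C_i garbles P_i and flips the same bit in P_{i+1}. Decrypting the received ciphertext:
P1: D(K, 4) = 14; 14 ⊕ 9 = 7.
P2: D(K, 11) = 5; 5 ⊕ 4 = 1.
P3: D(K, 3) = 13; 13 ⊕ 11 = 6.
Blocks that differ from the original plaintext: P2, P3.

P1 = 7, P2 = 1, P3 = 6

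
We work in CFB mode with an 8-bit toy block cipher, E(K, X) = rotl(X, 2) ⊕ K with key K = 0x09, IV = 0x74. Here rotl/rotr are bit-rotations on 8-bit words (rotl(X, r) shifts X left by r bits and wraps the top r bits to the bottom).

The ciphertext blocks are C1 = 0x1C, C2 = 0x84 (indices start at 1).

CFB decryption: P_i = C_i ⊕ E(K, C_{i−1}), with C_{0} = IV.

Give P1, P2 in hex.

P1 = 0xC4, P2 = 0xFD

P1: E(K, 0x74) = 0xD8; 0x1C ⊕ 0xD8 = 0xC4.
P2: E(K, 0x1C) = 0x79; 0x84 ⊕ 0x79 = 0xFD.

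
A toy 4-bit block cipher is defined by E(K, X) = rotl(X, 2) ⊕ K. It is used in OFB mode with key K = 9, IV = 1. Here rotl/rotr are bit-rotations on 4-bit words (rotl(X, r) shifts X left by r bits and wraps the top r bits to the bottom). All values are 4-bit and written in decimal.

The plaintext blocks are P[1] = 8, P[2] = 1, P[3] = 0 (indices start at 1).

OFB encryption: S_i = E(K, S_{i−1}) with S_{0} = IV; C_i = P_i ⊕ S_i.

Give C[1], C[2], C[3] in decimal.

C[1] = 5, C[2] = 15, C[3] = 2

C[1]: S = E(K, 1) = 13; 8 ⊕ 13 = 5.
C[2]: S = E(K, 13) = 14; 1 ⊕ 14 = 15.
C[3]: S = E(K, 14) = 2; 0 ⊕ 2 = 2.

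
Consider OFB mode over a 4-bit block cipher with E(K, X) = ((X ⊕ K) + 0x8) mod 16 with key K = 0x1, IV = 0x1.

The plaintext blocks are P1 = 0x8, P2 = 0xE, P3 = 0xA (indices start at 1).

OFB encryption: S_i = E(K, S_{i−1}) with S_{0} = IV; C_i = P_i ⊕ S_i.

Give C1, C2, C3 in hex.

C1 = 0x0, C2 = 0xF, C3 = 0x2

C1: S = E(K, 0x1) = 0x8; 0x8 ⊕ 0x8 = 0x0.
C2: S = E(K, 0x8) = 0x1; 0xE ⊕ 0x1 = 0xF.
C3: S = E(K, 0x1) = 0x8; 0xA ⊕ 0x8 = 0x2.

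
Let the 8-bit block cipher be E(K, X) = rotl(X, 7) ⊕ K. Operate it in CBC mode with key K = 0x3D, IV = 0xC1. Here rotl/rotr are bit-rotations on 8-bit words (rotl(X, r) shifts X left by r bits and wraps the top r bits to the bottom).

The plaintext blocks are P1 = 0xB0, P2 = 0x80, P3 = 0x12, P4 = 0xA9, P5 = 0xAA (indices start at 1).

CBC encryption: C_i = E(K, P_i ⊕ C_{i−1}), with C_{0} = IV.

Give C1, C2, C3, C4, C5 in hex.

C1: P1 ⊕ 0xC1 = 0x71; E(K, 0x71) = 0x85.
C2: P2 ⊕ 0x85 = 0x05; E(K, 0x05) = 0xBF.
C3: P3 ⊕ 0xBF = 0xAD; E(K, 0xAD) = 0xEB.
C4: P4 ⊕ 0xEB = 0x42; E(K, 0x42) = 0x1C.
C5: P5 ⊕ 0x1C = 0xB6; E(K, 0xB6) = 0x66.

C1 = 0x85, C2 = 0xBF, C3 = 0xEB, C4 = 0x1C, C5 = 0x66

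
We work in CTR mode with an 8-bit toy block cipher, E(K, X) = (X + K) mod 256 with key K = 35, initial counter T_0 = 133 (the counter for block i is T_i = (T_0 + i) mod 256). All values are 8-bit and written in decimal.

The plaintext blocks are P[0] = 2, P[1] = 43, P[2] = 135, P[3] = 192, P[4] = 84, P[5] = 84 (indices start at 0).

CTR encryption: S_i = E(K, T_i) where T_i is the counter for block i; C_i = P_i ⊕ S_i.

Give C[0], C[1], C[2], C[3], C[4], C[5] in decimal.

C[0]: T = 133, S = E(K, T) = 168; 2 ⊕ 168 = 170.
C[1]: T = 134, S = E(K, T) = 169; 43 ⊕ 169 = 130.
C[2]: T = 135, S = E(K, T) = 170; 135 ⊕ 170 = 45.
C[3]: T = 136, S = E(K, T) = 171; 192 ⊕ 171 = 107.
C[4]: T = 137, S = E(K, T) = 172; 84 ⊕ 172 = 248.
C[5]: T = 138, S = E(K, T) = 173; 84 ⊕ 173 = 249.

C[0] = 170, C[1] = 130, C[2] = 45, C[3] = 107, C[4] = 248, C[5] = 249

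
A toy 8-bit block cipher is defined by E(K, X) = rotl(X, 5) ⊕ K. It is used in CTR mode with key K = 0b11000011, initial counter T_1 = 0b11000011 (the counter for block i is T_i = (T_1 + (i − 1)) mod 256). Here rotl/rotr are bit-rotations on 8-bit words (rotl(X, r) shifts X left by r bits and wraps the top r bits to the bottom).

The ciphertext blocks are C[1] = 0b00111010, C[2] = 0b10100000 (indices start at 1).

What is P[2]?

P[2] = 0b11111011

CTR decryption: S_i = E(K, T_i) where T_i is the counter for block i; P_i = C_i ⊕ S_i.
P[2]: T = 0b11000100, S = E(K, T) = 0b01011011; 0b10100000 ⊕ 0b01011011 = 0b11111011.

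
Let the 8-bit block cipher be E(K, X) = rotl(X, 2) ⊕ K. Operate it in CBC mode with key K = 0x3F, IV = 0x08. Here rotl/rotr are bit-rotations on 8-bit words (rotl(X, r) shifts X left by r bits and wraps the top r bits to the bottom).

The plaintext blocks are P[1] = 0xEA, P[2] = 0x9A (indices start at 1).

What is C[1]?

CBC encryption: C_i = E(K, P_i ⊕ C_{i−1}), with C_{0} = IV.
C[1]: P[1] ⊕ 0x08 = 0xE2; E(K, 0xE2) = 0xB4.

C[1] = 0xB4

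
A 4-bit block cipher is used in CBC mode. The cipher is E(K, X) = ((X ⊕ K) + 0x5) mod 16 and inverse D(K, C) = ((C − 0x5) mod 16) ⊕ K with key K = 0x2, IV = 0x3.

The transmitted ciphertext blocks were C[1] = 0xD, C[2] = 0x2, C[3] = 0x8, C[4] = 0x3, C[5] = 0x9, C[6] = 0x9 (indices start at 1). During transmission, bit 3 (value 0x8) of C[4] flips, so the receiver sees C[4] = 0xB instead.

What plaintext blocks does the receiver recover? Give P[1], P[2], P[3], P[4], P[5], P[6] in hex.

P[1] = 0x9, P[2] = 0x2, P[3] = 0x3, P[4] = 0xC, P[5] = 0xD, P[6] = 0xF

CBC decryption: P_i = D(K, C_i) ⊕ C_{i−1}, with C_{0} = IV.
Only C[4] changed, to 0xB. In CBC, a change in C_i garbles P_i and flips the same bit in P_{i+1}. Decrypting the received ciphertext:
P[1]: D(K, 0xD) = 0xA; 0xA ⊕ 0x3 = 0x9.
P[2]: D(K, 0x2) = 0xF; 0xF ⊕ 0xD = 0x2.
P[3]: D(K, 0x8) = 0x1; 0x1 ⊕ 0x2 = 0x3.
P[4]: D(K, 0xB) = 0x4; 0x4 ⊕ 0x8 = 0xC.
P[5]: D(K, 0x9) = 0x6; 0x6 ⊕ 0xB = 0xD.
P[6]: D(K, 0x9) = 0x6; 0x6 ⊕ 0x9 = 0xF.
Blocks that differ from the original plaintext: P[4], P[5].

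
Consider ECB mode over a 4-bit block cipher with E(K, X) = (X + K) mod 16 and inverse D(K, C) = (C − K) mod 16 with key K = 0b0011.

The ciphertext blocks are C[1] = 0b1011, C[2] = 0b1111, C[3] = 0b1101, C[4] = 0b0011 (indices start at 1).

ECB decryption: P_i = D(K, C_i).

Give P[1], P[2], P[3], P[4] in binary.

P[1] = 0b1000, P[2] = 0b1100, P[3] = 0b1010, P[4] = 0b0000

P[1]: D(K, 0b1011) = 0b1000.
P[2]: D(K, 0b1111) = 0b1100.
P[3]: D(K, 0b1101) = 0b1010.
P[4]: D(K, 0b0011) = 0b0000.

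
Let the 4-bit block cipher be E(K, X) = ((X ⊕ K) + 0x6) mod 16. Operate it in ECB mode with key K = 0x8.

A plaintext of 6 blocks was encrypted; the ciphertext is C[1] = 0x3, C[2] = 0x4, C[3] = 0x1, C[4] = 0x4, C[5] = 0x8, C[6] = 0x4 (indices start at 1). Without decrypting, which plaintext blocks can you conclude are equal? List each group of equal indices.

ECB encrypts each block independently with the same key, so equal ciphertext blocks imply equal plaintext blocks.
C[2] = C[4] = C[6] = 0x4, so P[2] = P[4] = P[6].

P[2] = P[4] = P[6]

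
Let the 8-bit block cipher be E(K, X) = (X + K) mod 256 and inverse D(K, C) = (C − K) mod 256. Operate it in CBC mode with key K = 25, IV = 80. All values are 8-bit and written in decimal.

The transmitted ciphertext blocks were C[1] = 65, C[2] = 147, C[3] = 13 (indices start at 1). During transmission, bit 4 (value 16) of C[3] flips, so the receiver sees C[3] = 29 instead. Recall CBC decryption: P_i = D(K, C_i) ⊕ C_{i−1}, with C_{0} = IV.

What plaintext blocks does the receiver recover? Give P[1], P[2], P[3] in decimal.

P[1] = 120, P[2] = 59, P[3] = 151

Only C[3] changed, to 29. In CBC, a change in C_i garbles P_i and flips the same bit in P_{i+1}. Decrypting the received ciphertext:
P[1]: D(K, 65) = 40; 40 ⊕ 80 = 120.
P[2]: D(K, 147) = 122; 122 ⊕ 65 = 59.
P[3]: D(K, 29) = 4; 4 ⊕ 147 = 151.
Blocks that differ from the original plaintext: P[3].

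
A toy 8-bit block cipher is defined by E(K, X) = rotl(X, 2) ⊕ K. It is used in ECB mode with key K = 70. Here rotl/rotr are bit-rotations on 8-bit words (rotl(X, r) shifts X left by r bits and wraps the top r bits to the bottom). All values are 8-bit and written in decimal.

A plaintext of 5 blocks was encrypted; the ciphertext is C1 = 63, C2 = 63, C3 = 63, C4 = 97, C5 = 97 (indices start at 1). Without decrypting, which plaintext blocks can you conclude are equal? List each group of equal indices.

ECB encrypts each block independently with the same key, so equal ciphertext blocks imply equal plaintext blocks.
C1 = C2 = C3 = 63, so P1 = P2 = P3.
C4 = C5 = 97, so P4 = P5.

P1 = P2 = P3; P4 = P5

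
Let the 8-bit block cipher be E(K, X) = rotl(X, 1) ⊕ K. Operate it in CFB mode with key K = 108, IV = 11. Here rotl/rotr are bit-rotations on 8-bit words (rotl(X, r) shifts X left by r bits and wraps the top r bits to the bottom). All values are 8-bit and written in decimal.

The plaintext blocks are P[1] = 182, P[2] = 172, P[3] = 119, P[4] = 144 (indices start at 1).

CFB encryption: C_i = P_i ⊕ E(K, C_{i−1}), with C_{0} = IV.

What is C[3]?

C[3] = 169

C[1]: E(K, 11) = 122; 182 ⊕ 122 = 204.
C[2]: E(K, 204) = 245; 172 ⊕ 245 = 89.
C[3]: E(K, 89) = 222; 119 ⊕ 222 = 169.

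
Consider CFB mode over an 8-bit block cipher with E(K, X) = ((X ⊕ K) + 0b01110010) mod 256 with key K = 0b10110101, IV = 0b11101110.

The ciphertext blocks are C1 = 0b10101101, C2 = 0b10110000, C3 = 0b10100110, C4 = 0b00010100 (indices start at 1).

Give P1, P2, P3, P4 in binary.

CFB decryption: P_i = C_i ⊕ E(K, C_{i−1}), with C_{0} = IV.
P1: E(K, 0b11101110) = 0b11001101; 0b10101101 ⊕ 0b11001101 = 0b01100000.
P2: E(K, 0b10101101) = 0b10001010; 0b10110000 ⊕ 0b10001010 = 0b00111010.
P3: E(K, 0b10110000) = 0b01110111; 0b10100110 ⊕ 0b01110111 = 0b11010001.
P4: E(K, 0b10100110) = 0b10000101; 0b00010100 ⊕ 0b10000101 = 0b10010001.

P1 = 0b01100000, P2 = 0b00111010, P3 = 0b11010001, P4 = 0b10010001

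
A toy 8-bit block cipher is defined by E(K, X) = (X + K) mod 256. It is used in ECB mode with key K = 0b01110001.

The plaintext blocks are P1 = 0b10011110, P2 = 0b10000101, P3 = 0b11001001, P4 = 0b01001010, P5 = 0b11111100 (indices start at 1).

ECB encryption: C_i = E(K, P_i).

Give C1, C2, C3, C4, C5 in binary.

C1: E(K, 0b10011110) = 0b00001111.
C2: E(K, 0b10000101) = 0b11110110.
C3: E(K, 0b11001001) = 0b00111010.
C4: E(K, 0b01001010) = 0b10111011.
C5: E(K, 0b11111100) = 0b01101101.

C1 = 0b00001111, C2 = 0b11110110, C3 = 0b00111010, C4 = 0b10111011, C5 = 0b01101101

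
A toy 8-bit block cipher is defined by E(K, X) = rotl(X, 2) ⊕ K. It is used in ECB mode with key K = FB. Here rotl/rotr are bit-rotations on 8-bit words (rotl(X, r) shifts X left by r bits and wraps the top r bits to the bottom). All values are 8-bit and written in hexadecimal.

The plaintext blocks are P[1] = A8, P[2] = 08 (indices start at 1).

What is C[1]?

C[1] = 59

ECB encryption: C_i = E(K, P_i).
C[1]: E(K, A8) = 59.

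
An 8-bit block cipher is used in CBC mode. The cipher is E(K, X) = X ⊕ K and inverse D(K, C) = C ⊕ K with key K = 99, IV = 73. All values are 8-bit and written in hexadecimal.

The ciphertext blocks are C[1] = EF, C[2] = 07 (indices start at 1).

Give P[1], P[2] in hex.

CBC decryption: P_i = D(K, C_i) ⊕ C_{i−1}, with C_{0} = IV.
P[1]: D(K, EF) = 76; 76 ⊕ 73 = 05.
P[2]: D(K, 07) = 9E; 9E ⊕ EF = 71.

P[1] = 05, P[2] = 71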